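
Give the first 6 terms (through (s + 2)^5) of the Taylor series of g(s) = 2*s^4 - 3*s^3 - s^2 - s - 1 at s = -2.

2*(s + 2)^4 - 19*(s + 2)^3 + 65*(s + 2)^2 - 97*(s + 2) + 53

g(-2) = 53
g′(-2) = -97
g′′(-2) = 130
g′′′(-2) = -114
g^(4)(-2) = 48
g^(5)(-2) = 0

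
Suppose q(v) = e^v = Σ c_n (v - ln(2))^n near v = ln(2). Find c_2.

1

[(v - ln(2))^0] = 2;  [(v - ln(2))^1] = 2;  [(v - ln(2))^2] = 1.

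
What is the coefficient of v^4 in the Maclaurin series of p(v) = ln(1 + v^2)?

Use the known series and substitute for the argument.
p(0) = 0
p′(0) = 0
p′′(0) = 2
p′′′(0) = 0
p^(4)(0) = -12

-1/2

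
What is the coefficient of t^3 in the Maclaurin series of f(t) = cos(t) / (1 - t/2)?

-1/8

Multiply the two series term by term and collect like powers.
[t^0] = 1;  [t^1] = 1/2;  [t^2] = -1/4;  [t^3] = -1/8.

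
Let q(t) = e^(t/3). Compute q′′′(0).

The coefficient of t^3 in the expansion is 1/162, so q′′′(0) = 3! * (1/162) = 1/27.

1/27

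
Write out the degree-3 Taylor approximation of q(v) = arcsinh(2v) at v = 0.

-4*v^3/3 + 2*v

q(0) = 0
q′(0) = 2
q′′(0) = 0
q′′′(0) = -8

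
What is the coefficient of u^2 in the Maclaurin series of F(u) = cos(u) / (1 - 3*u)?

Multiply the numerator's expansion by the denominator's geometric series.
F(0) = 1
F′(0) = 3
F′′(0) = 17

17/2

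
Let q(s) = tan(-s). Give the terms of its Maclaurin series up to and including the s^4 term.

-s^3/3 - s

q(0) = 0
q′(0) = -1
q′′(0) = 0
q′′′(0) = -2
q^(4)(0) = 0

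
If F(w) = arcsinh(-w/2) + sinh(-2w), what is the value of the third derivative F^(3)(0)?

-63/8

Add the two expansions coefficient-wise.
From the series, [w^3] F = -21/16; multiply by 3! = 6 to get -63/8.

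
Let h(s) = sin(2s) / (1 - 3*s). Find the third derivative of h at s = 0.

Multiply the numerator's expansion by the denominator's geometric series.
The coefficient of s^3 in the expansion is 50/3, so h′′′(0) = 3! * (50/3) = 100.

100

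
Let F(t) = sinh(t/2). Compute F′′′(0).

The coefficient of t^3 in the expansion is 1/48, so F′′′(0) = 3! * (1/48) = 1/8.

1/8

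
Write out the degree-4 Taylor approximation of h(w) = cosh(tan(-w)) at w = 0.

Substitute the inner expansion into the outer series and collect powers.
h(0) = 1
h′(0) = 0
h′′(0) = 1
h′′′(0) = 0
h^(4)(0) = 9
Then c_k = h^(k)(0)/k! gives each Taylor coefficient.

3*w^4/8 + w^2/2 + 1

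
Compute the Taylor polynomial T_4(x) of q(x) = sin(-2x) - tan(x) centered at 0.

x^3 - 3*x

Expand each term separately and add.
q(0) = 0
q′(0) = -3
q′′(0) = 0
q′′′(0) = 6
q^(4)(0) = 0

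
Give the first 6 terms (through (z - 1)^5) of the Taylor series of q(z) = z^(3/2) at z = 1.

[(z - 1)^0] = 1;  [(z - 1)^1] = 3/2;  [(z - 1)^2] = 3/8;  [(z - 1)^3] = -1/16;  [(z - 1)^4] = 3/128;  [(z - 1)^5] = -3/256.

-3*(z - 1)^5/256 + 3*(z - 1)^4/128 - (z - 1)^3/16 + 3*(z - 1)^2/8 + 3*(z - 1)/2 + 1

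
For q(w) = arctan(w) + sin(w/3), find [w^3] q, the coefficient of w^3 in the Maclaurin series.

-55/162

Add the two expansions coefficient-wise.
[w^0] = 0;  [w^1] = 4/3;  [w^2] = 0;  [w^3] = -55/162.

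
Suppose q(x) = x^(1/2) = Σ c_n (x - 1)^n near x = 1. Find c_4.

q(1) = 1
q′(1) = 1/2
q′′(1) = -1/4
q′′′(1) = 3/8
q^(4)(1) = -15/16
So c_4 = q^(4)(1)/4! = -5/128.

-5/128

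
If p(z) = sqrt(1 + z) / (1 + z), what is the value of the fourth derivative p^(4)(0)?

105/16

Expand each factor separately, then convolve coefficients.
From the series, [z^4] p = 35/128; multiply by 4! = 24 to get 105/16.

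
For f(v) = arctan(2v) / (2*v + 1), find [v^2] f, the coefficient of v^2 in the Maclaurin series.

-4

Use 1/(1 - r) = Σ r^k on the denominator, then take the Cauchy product.
[v^0] = 0;  [v^1] = 2;  [v^2] = -4.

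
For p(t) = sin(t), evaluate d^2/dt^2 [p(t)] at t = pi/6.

-1/2

From the series, [(t - pi/6)^2] p = -1/4; multiply by 2! = 2 to get -1/2.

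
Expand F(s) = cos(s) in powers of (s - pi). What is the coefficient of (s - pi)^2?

1/2

Use the known series and substitute for the argument.
[(s - pi)^0] = -1;  [(s - pi)^1] = 0;  [(s - pi)^2] = 1/2.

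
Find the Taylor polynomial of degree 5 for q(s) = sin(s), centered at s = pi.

-(s - pi)^5/120 + (s - pi)^3/6 - (s - pi)

[(s - pi)^0] = 0;  [(s - pi)^1] = -1;  [(s - pi)^2] = 0;  [(s - pi)^3] = 1/6;  [(s - pi)^4] = 0;  [(s - pi)^5] = -1/120.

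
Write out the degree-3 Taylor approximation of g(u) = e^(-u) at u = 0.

-u^3/6 + u^2/2 - u + 1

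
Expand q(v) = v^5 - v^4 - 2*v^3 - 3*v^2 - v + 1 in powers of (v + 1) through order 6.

(v + 1)^5 - 6*(v + 1)^4 + 12*(v + 1)^3 - 13*(v + 1)^2 + 8*(v + 1) - 1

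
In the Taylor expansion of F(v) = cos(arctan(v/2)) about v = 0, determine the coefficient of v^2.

Plug the Maclaurin series of the inner function into that of the outer and collect terms.
[v^0] = 1;  [v^1] = 0;  [v^2] = -1/8.

-1/8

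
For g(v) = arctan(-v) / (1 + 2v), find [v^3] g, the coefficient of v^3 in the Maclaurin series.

-11/3

Take the Cauchy product of the two expansions.
[v^0] = 0;  [v^1] = -1;  [v^2] = 2;  [v^3] = -11/3.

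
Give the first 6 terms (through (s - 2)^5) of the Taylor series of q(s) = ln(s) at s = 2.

(s - 2)^5/160 - (s - 2)^4/64 + (s - 2)^3/24 - (s - 2)^2/8 + (s - 2)/2 + ln(2)

Compute the successive derivatives at the expansion point and divide by k!.
q(2) = ln(2)
q′(2) = 1/2
q′′(2) = -1/4
q′′′(2) = 1/4
q^(4)(2) = -3/8
q^(5)(2) = 3/4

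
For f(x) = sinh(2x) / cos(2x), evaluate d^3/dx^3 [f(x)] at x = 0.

Divide the numerator series by the denominator series (power-series long division).
From the series, [x^3] f = 16/3; multiply by 3! = 6 to get 32.

32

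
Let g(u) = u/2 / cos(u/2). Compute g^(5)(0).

25/32

Write the quotient as an unknown series and match coefficients against numerator = denominator · series.
From the series, [u^5] g = 5/768; multiply by 5! = 120 to get 25/32.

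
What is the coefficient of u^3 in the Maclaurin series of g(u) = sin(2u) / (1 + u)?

Multiply the two series term by term and collect like powers.
[u^0] = 0;  [u^1] = 2;  [u^2] = -2;  [u^3] = 2/3.

2/3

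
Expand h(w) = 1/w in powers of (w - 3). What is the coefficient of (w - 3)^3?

h(3) = 1/3
h′(3) = -1/9
h′′(3) = 2/27
h′′′(3) = -2/27
Dividing each by k! gives the coefficients c_0, ..., c_3.

-1/81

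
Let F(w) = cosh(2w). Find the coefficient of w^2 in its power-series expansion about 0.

2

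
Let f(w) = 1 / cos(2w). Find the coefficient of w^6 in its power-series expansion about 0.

Divide the numerator series by the denominator series (power-series long division).

244/45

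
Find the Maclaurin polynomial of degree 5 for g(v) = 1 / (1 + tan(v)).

-32*v^5/15 + 5*v^4/3 - 4*v^3/3 + v^2 - v + 1

Expand as Σ (-1)^k u^k with u equal to the inner function's series.
g(0) = 1
g′(0) = -1
g′′(0) = 2
g′′′(0) = -8
g^(4)(0) = 40
g^(5)(0) = -256
Then c_k = g^(k)(0)/k! gives each Taylor coefficient.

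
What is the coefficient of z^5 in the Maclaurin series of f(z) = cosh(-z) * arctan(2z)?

103/20

Take the Cauchy product of the two expansions.
f(0) = 0
f′(0) = 2
f′′(0) = 0
f′′′(0) = -10
f^(4)(0) = 0
f^(5)(0) = 618
The Taylor polynomial is Σ f^(k)(0)/k! · z^k.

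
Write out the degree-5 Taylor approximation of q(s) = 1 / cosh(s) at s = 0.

5*s^4/24 - s^2/2 + 1

Divide the numerator series by the denominator series (power-series long division).
q(0) = 1
q′(0) = 0
q′′(0) = -1
q′′′(0) = 0
q^(4)(0) = 5
q^(5)(0) = 0
Dividing each by k! gives the coefficients c_0, ..., c_5.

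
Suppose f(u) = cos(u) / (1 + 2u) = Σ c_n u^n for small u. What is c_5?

-337/12

Take the Cauchy product of the two expansions.
[u^0] = 1;  [u^1] = -2;  [u^2] = 7/2;  [u^3] = -7;  [u^4] = 337/24;  [u^5] = -337/12.
So c_5 = f^(5)(0)/5! = -337/12.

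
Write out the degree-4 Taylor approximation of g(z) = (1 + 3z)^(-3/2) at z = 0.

25515*z^4/128 - 945*z^3/16 + 135*z^2/8 - 9*z/2 + 1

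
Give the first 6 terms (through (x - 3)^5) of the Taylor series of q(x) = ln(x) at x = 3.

(x - 3)^5/1215 - (x - 3)^4/324 + (x - 3)^3/81 - (x - 3)^2/18 + (x - 3)/3 + ln(3)

Compute the successive derivatives at the expansion point and divide by k!.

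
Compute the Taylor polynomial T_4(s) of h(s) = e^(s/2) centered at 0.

Compute the successive derivatives at the expansion point and divide by k!.
h(0) = 1
h′(0) = 1/2
h′′(0) = 1/4
h′′′(0) = 1/8
h^(4)(0) = 1/16
Dividing each by k! gives the coefficients c_0, ..., c_4.

s^4/384 + s^3/48 + s^2/8 + s/2 + 1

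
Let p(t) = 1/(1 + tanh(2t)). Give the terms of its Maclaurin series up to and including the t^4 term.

16*t^4/3 - 16*t^3/3 + 4*t^2 - 2*t + 1

Let u equal the inner series; expand the outer function in u and truncate.
p(0) = 1
p′(0) = -2
p′′(0) = 8
p′′′(0) = -32
p^(4)(0) = 128
Then c_k = p^(k)(0)/k! gives each Taylor coefficient.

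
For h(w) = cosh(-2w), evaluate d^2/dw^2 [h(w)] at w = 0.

4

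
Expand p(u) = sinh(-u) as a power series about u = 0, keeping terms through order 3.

p(0) = 0
p′(0) = -1
p′′(0) = 0
p′′′(0) = -1

-u^3/6 - u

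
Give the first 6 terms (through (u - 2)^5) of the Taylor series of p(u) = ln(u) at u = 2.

Compute the successive derivatives at the expansion point and divide by k!.
[(u - 2)^0] = ln(2);  [(u - 2)^1] = 1/2;  [(u - 2)^2] = -1/8;  [(u - 2)^3] = 1/24;  [(u - 2)^4] = -1/64;  [(u - 2)^5] = 1/160.

(u - 2)^5/160 - (u - 2)^4/64 + (u - 2)^3/24 - (u - 2)^2/8 + (u - 2)/2 + ln(2)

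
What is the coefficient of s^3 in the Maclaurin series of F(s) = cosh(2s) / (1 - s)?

3

Take the Cauchy product of the two expansions.
F(0) = 1
F′(0) = 1
F′′(0) = 6
F′′′(0) = 18
Dividing each by k! gives the coefficients c_0, ..., c_3.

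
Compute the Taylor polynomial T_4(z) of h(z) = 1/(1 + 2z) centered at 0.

16*z^4 - 8*z^3 + 4*z^2 - 2*z + 1

[z^0] = 1;  [z^1] = -2;  [z^2] = 4;  [z^3] = -8;  [z^4] = 16.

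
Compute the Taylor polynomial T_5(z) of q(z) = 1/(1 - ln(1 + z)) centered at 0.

7*z^5/60 + z^4/6 + z^3/3 + z^2/2 + z + 1

Compose series: expand the inner function first, then feed it into the outer expansion.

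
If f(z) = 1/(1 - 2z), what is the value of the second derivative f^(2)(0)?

8

The coefficient of z^2 in the expansion is 4, so f′′(0) = 2! * (4) = 8.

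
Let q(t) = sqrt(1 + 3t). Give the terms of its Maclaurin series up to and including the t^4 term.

-405*t^4/128 + 27*t^3/16 - 9*t^2/8 + 3*t/2 + 1

Use the known series and substitute for the argument.
q(0) = 1
q′(0) = 3/2
q′′(0) = -9/4
q′′′(0) = 81/8
q^(4)(0) = -1215/16
Then c_k = q^(k)(0)/k! gives each Taylor coefficient.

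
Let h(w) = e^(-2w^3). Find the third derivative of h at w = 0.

-12

Compute the successive derivatives at the expansion point and divide by k!.
From the series, [w^3] h = -2; multiply by 3! = 6 to get -12.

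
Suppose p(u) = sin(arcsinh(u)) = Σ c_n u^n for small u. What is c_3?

-1/3

Compose series: expand the inner function first, then feed it into the outer expansion.
p(0) = 0
p′(0) = 1
p′′(0) = 0
p′′′(0) = -2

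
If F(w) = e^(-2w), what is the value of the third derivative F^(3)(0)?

-8

Differentiate repeatedly and evaluate at the center.
From the series, [w^3] F = -4/3; multiply by 3! = 6 to get -8.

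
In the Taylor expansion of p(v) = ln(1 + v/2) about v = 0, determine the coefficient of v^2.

Apply the Taylor formula c_k = f^(k)(a)/k!.
p(0) = 0
p′(0) = 1/2
p′′(0) = -1/4
So c_2 = p′′(0)/2! = -1/8.

-1/8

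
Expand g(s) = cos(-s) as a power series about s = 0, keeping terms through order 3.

g(0) = 1
g′(0) = 0
g′′(0) = -1
g′′′(0) = 0

1 - s^2/2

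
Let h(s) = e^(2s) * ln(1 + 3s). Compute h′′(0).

3

Multiply the two series term by term and collect like powers.
The coefficient of s^2 in the expansion is 3/2, so h′′(0) = 2! * (3/2) = 3.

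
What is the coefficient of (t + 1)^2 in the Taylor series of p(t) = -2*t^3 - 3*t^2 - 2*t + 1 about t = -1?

3

Use the known series and substitute for the argument.
p(-1) = 2
p′(-1) = -2
p′′(-1) = 6
Then c_k = p^(k)(-1)/k! gives each Taylor coefficient.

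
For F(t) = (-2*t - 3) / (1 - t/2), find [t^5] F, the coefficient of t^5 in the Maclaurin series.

Multiply each power in the prefactor through the base expansion.
[t^0] = -3;  [t^1] = -7/2;  [t^2] = -7/4;  [t^3] = -7/8;  [t^4] = -7/16;  [t^5] = -7/32.

-7/32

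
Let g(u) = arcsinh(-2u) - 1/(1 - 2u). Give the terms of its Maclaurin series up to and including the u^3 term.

Add the two expansions coefficient-wise.
g(0) = -1
g′(0) = -4
g′′(0) = -8
g′′′(0) = -40

-20*u^3/3 - 4*u^2 - 4*u - 1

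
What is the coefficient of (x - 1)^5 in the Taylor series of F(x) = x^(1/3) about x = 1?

F(1) = 1
F′(1) = 1/3
F′′(1) = -2/9
F′′′(1) = 10/27
F^(4)(1) = -80/81
F^(5)(1) = 880/243
Then c_k = F^(k)(1)/k! gives each Taylor coefficient.

22/729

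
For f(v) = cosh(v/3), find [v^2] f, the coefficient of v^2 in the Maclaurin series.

1/18

[v^0] = 1;  [v^1] = 0;  [v^2] = 1/18.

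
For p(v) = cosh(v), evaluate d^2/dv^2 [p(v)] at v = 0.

The coefficient of v^2 in the expansion is 1/2, so p′′(0) = 2! * (1/2) = 1.

1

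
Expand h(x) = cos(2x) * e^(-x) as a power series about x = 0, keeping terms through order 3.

Multiply the two series term by term and collect like powers.

11*x^3/6 - 3*x^2/2 - x + 1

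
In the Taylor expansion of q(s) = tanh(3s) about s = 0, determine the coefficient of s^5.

162/5

q(0) = 0
q′(0) = 3
q′′(0) = 0
q′′′(0) = -54
q^(4)(0) = 0
q^(5)(0) = 3888
The Taylor polynomial is Σ q^(k)(0)/k! · s^k.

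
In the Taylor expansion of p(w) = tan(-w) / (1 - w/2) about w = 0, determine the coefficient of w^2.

Expand each factor separately, then convolve coefficients.
So c_2 = p′′(0)/2! = -1/2.

-1/2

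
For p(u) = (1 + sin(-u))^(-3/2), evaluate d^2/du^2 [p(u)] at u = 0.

Let u equal the inner series; expand the outer function in u and truncate.
The coefficient of u^2 in the expansion is 15/8, so p′′(0) = 2! * (15/8) = 15/4.

15/4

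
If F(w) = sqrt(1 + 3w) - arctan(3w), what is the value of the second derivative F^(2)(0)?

Expand each term separately and add.
From the series, [w^2] F = -9/8; multiply by 2! = 2 to get -9/4.

-9/4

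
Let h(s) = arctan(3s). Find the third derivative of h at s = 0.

-54

The coefficient of s^3 in the expansion is -9, so h′′′(0) = 3! * (-9) = -54.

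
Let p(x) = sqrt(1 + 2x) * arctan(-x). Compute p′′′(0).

Take the Cauchy product of the two expansions.
The coefficient of x^3 in the expansion is 5/6, so p′′′(0) = 3! * (5/6) = 5.

5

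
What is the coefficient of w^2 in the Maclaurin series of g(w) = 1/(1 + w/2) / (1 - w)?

Take the Cauchy product of the two expansions.
g(0) = 1
g′(0) = 1/2
g′′(0) = 3/2
So c_2 = g′′(0)/2! = 3/4.

3/4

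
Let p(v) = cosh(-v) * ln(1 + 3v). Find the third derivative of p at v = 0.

Expand each factor separately, then convolve coefficients.
From the series, [v^3] p = 21/2; multiply by 3! = 6 to get 63.

63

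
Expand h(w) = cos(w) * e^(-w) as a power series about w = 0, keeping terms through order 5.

w^5/30 - w^4/6 + w^3/3 - w + 1

Expand each factor separately, then convolve coefficients.
h(0) = 1
h′(0) = -1
h′′(0) = 0
h′′′(0) = 2
h^(4)(0) = -4
h^(5)(0) = 4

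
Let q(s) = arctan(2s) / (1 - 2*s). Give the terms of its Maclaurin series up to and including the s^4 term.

32*s^4/3 + 16*s^3/3 + 4*s^2 + 2*s

Multiply the numerator's expansion by the denominator's geometric series.
[s^0] = 0;  [s^1] = 2;  [s^2] = 4;  [s^3] = 16/3;  [s^4] = 32/3.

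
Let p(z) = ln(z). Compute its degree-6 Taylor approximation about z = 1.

-(z - 1)^6/6 + (z - 1)^5/5 - (z - 1)^4/4 + (z - 1)^3/3 - (z - 1)^2/2 + (z - 1)

Apply the Taylor formula c_k = f^(k)(a)/k!.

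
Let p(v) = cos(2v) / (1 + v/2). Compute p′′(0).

-7/2

Multiply the two series term by term and collect like powers.
The coefficient of v^2 in the expansion is -7/4, so p′′(0) = 2! * (-7/4) = -7/2.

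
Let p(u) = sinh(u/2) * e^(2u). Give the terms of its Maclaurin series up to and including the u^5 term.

Take the Cauchy product of the two expansions.

1441*u^5/3840 + 17*u^4/24 + 49*u^3/48 + u^2 + u/2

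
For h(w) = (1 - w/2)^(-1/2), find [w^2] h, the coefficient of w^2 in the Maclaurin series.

c_2 = h′′(0)/2! = 3/32.

3/32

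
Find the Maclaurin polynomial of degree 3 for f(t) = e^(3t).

f(0) = 1
f′(0) = 3
f′′(0) = 9
f′′′(0) = 27
The Taylor polynomial is Σ f^(k)(0)/k! · t^k.

9*t^3/2 + 9*t^2/2 + 3*t + 1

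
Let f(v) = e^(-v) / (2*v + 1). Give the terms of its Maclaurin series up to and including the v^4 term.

211*v^4/8 - 79*v^3/6 + 13*v^2/2 - 3*v + 1

Multiply the numerator's expansion by the denominator's geometric series.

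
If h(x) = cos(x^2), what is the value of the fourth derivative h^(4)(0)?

-12

The coefficient of x^4 in the expansion is -1/2, so h^(4)(0) = 4! * (-1/2) = -12.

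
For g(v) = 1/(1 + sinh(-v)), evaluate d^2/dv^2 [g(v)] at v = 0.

2

Compose series: expand the inner function first, then feed it into the outer expansion.
The coefficient of v^2 in the expansion is 1, so g′′(0) = 2! * (1) = 2.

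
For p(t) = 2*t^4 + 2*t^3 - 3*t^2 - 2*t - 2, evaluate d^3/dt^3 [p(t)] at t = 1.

60

From the series, [(t - 1)^3] p = 10; multiply by 3! = 6 to get 60.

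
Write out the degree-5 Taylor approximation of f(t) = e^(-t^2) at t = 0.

Differentiate repeatedly and evaluate at the center.
[t^0] = 1;  [t^1] = 0;  [t^2] = -1;  [t^3] = 0;  [t^4] = 1/2;  [t^5] = 0.

t^4/2 - t^2 + 1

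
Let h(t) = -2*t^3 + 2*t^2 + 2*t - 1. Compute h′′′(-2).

Use the known series and substitute for the argument.
From the series, [(t + 2)^3] h = -2; multiply by 3! = 6 to get -12.

-12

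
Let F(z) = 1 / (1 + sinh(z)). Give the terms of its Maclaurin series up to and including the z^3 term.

Write 1/(1+u) = 1 - u + u^2 - u^3 + ... and substitute the series for u.

-7*z^3/6 + z^2 - z + 1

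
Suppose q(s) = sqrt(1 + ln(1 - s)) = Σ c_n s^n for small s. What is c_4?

-143/384

Substitute the inner expansion into the outer series and collect powers.
q(0) = 1
q′(0) = -1/2
q′′(0) = -3/4
q′′′(0) = -17/8
q^(4)(0) = -143/16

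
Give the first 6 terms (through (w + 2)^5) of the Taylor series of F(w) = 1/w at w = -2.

F(-2) = -1/2
F′(-2) = -1/4
F′′(-2) = -1/4
F′′′(-2) = -3/8
F^(4)(-2) = -3/4
F^(5)(-2) = -15/8
Then c_k = F^(k)(-2)/k! gives each Taylor coefficient.

-(w + 2)^5/64 - (w + 2)^4/32 - (w + 2)^3/16 - (w + 2)^2/8 - (w + 2)/4 - 1/2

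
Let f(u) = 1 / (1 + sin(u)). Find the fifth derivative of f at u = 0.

Use the geometric series for the reciprocal, then substitute.
From the series, [u^5] f = -61/120; multiply by 5! = 120 to get -61.

-61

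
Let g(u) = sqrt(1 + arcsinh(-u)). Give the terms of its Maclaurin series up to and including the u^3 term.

u^3/48 - u^2/8 - u/2 + 1

Plug the Maclaurin series of the inner function into that of the outer and collect terms.
[u^0] = 1;  [u^1] = -1/2;  [u^2] = -1/8;  [u^3] = 1/48.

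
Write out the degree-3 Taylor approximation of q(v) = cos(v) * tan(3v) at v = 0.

15*v^3/2 + 3*v

Expand each factor separately, then convolve coefficients.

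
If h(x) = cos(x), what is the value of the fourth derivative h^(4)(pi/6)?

sqrt(3)/2

Differentiate repeatedly and evaluate at the center.
The coefficient of (x - pi/6)^4 in the expansion is sqrt(3)/48, so h^(4)(pi/6) = 4! * (sqrt(3)/48) = sqrt(3)/2.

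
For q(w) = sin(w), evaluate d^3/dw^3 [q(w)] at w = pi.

1

The coefficient of (w - pi)^3 in the expansion is 1/6, so q′′′(pi) = 3! * (1/6) = 1.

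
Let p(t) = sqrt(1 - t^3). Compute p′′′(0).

-3

Compute the successive derivatives at the expansion point and divide by k!.
The coefficient of t^3 in the expansion is -1/2, so p′′′(0) = 3! * (-1/2) = -3.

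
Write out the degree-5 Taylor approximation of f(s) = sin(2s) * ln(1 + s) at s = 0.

Expand each factor separately, then convolve coefficients.
f(0) = 0
f′(0) = 0
f′′(0) = 4
f′′′(0) = -6
f^(4)(0) = -16
f^(5)(0) = 20

s^5/6 - 2*s^4/3 - s^3 + 2*s^2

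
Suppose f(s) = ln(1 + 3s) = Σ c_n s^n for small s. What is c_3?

9

f(0) = 0
f′(0) = 3
f′′(0) = -9
f′′′(0) = 54
So c_3 = f′′′(0)/3! = 9.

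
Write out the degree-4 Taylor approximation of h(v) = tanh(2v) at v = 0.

-8*v^3/3 + 2*v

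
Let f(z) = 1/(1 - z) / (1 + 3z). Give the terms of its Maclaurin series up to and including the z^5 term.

-182*z^5 + 61*z^4 - 20*z^3 + 7*z^2 - 2*z + 1

Expand each factor separately, then convolve coefficients.
[z^0] = 1;  [z^1] = -2;  [z^2] = 7;  [z^3] = -20;  [z^4] = 61;  [z^5] = -182.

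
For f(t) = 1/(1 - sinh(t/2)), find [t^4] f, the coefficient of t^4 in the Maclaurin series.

1/12

Plug the Maclaurin series of the inner function into that of the outer and collect terms.
f(0) = 1
f′(0) = 1/2
f′′(0) = 1/2
f′′′(0) = 7/8
f^(4)(0) = 2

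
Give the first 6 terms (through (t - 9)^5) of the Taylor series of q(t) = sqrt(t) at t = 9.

7*(t - 9)^5/5038848 - 5*(t - 9)^4/279936 + (t - 9)^3/3888 - (t - 9)^2/216 + (t - 9)/6 + 3

[(t - 9)^0] = 3;  [(t - 9)^1] = 1/6;  [(t - 9)^2] = -1/216;  [(t - 9)^3] = 1/3888;  [(t - 9)^4] = -5/279936;  [(t - 9)^5] = 7/5038848.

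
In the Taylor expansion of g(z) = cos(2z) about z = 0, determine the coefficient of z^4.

2/3

Apply the Taylor formula c_k = f^(k)(a)/k!.
g(0) = 1
g′(0) = 0
g′′(0) = -4
g′′′(0) = 0
g^(4)(0) = 16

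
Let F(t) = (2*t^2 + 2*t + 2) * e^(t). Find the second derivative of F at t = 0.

Shift and add copies of the series according to the polynomial's terms.
The coefficient of t^2 in the expansion is 5, so F′′(0) = 2! * (5) = 10.

10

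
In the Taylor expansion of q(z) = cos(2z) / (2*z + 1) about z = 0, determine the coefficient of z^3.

-4

Use 1/(1 - r) = Σ r^k on the denominator, then take the Cauchy product.
[z^0] = 1;  [z^1] = -2;  [z^2] = 2;  [z^3] = -4.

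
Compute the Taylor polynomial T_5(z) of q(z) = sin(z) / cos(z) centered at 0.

Invert the denominator's series and multiply.

2*z^5/15 + z^3/3 + z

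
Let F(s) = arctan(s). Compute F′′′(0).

From the series, [s^3] F = -1/3; multiply by 3! = 6 to get -2.

-2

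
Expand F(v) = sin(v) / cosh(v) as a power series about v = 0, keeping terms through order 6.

Write the quotient as an unknown series and match coefficients against numerator = denominator · series.
F(0) = 0
F′(0) = 1
F′′(0) = 0
F′′′(0) = -4
F^(4)(0) = 0
F^(5)(0) = 36
F^(6)(0) = 0
Then c_k = F^(k)(0)/k! gives each Taylor coefficient.

3*v^5/10 - 2*v^3/3 + v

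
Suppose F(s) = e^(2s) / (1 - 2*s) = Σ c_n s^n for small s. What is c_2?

10

Multiply the numerator's expansion by the denominator's geometric series.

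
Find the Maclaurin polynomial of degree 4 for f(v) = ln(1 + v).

-v^4/4 + v^3/3 - v^2/2 + v

Differentiate repeatedly and evaluate at the center.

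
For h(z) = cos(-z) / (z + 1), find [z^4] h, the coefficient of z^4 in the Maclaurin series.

13/24

Multiply the numerator's expansion by the denominator's geometric series.
[z^0] = 1;  [z^1] = -1;  [z^2] = 1/2;  [z^3] = -1/2;  [z^4] = 13/24.
So c_4 = h^(4)(0)/4! = 13/24.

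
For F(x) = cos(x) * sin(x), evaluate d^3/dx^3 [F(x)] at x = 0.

-4

Multiply the two series term by term and collect like powers.
The coefficient of x^3 in the expansion is -2/3, so F′′′(0) = 3! * (-2/3) = -4.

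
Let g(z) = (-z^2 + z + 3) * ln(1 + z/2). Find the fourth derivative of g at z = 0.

23/8

Distribute the polynomial across the series and collect like powers.
The coefficient of z^4 in the expansion is 23/192, so g^(4)(0) = 4! * (23/192) = 23/8.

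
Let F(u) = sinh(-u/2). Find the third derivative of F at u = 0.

The coefficient of u^3 in the expansion is -1/48, so F′′′(0) = 3! * (-1/48) = -1/8.

-1/8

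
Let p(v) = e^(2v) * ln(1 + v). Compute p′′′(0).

Take the Cauchy product of the two expansions.
The coefficient of v^3 in the expansion is 4/3, so p′′′(0) = 3! * (4/3) = 8.

8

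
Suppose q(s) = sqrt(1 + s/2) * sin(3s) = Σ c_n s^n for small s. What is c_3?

-147/32

Expand each factor separately, then convolve coefficients.
[s^0] = 0;  [s^1] = 3;  [s^2] = 3/4;  [s^3] = -147/32.
So c_3 = q′′′(0)/3! = -147/32.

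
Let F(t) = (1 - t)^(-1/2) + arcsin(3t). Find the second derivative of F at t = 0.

3/4

Add the two expansions coefficient-wise.
The coefficient of t^2 in the expansion is 3/8, so F′′(0) = 2! * (3/8) = 3/4.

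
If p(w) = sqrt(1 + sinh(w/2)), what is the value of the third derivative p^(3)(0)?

7/64

Let u equal the inner series; expand the outer function in u and truncate.
From the series, [w^3] p = 7/384; multiply by 3! = 6 to get 7/64.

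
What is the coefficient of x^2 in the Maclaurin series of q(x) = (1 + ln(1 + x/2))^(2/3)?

-1/9

Compose series: expand the inner function first, then feed it into the outer expansion.
q(0) = 1
q′(0) = 1/3
q′′(0) = -2/9
Dividing each by k! gives the coefficients c_0, ..., c_2.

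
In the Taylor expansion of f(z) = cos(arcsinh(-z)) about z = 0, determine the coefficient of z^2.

-1/2

Plug the Maclaurin series of the inner function into that of the outer and collect terms.
[z^0] = 1;  [z^1] = 0;  [z^2] = -1/2.
So c_2 = f′′(0)/2! = -1/2.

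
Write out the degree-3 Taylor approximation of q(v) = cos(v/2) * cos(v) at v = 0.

1 - 5*v^2/8

Take the Cauchy product of the two expansions.
q(0) = 1
q′(0) = 0
q′′(0) = -5/4
q′′′(0) = 0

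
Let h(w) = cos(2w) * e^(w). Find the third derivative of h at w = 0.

Expand each factor separately, then convolve coefficients.
The coefficient of w^3 in the expansion is -11/6, so h′′′(0) = 3! * (-11/6) = -11.

-11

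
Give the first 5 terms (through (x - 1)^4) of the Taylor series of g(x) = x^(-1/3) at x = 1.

35*(x - 1)^4/243 - 14*(x - 1)^3/81 + 2*(x - 1)^2/9 - (x - 1)/3 + 1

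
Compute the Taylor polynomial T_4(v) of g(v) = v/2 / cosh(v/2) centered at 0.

Write the quotient as an unknown series and match coefficients against numerator = denominator · series.
[v^0] = 0;  [v^1] = 1/2;  [v^2] = 0;  [v^3] = -1/16;  [v^4] = 0.

-v^3/16 + v/2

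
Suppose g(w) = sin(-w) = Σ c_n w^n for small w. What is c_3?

1/6

g(0) = 0
g′(0) = -1
g′′(0) = 0
g′′′(0) = 1
Dividing each by k! gives the coefficients c_0, ..., c_3.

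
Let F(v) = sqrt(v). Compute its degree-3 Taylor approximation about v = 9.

(v - 9)^3/3888 - (v - 9)^2/216 + (v - 9)/6 + 3

Use the known series and substitute for the argument.
F(9) = 3
F′(9) = 1/6
F′′(9) = -1/108
F′′′(9) = 1/648
Then c_k = F^(k)(9)/k! gives each Taylor coefficient.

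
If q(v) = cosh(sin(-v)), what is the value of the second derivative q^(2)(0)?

1

Substitute the inner expansion into the outer series and collect powers.
From the series, [v^2] q = 1/2; multiply by 2! = 2 to get 1.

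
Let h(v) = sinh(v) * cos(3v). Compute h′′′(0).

-26

Take the Cauchy product of the two expansions.
The coefficient of v^3 in the expansion is -13/3, so h′′′(0) = 3! * (-13/3) = -26.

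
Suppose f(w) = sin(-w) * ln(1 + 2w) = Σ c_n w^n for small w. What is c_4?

-7/3

Expand each factor separately, then convolve coefficients.
[w^0] = 0;  [w^1] = 0;  [w^2] = -2;  [w^3] = 2;  [w^4] = -7/3.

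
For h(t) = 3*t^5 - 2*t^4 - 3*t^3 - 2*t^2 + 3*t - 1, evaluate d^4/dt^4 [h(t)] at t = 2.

672

From the series, [(t - 2)^4] h = 28; multiply by 4! = 24 to get 672.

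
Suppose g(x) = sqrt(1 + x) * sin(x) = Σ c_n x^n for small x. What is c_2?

Take the Cauchy product of the two expansions.
g(0) = 0
g′(0) = 1
g′′(0) = 1
Dividing each by k! gives the coefficients c_0, ..., c_2.

1/2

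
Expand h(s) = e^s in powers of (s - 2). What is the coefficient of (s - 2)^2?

[(s - 2)^0] = e^(2);  [(s - 2)^1] = e^(2);  [(s - 2)^2] = e^(2)/2.

e^(2)/2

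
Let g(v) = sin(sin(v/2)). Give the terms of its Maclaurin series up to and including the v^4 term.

Compose series: expand the inner function first, then feed it into the outer expansion.
g(0) = 0
g′(0) = 1/2
g′′(0) = 0
g′′′(0) = -1/4
g^(4)(0) = 0
The Taylor polynomial is Σ g^(k)(0)/k! · v^k.

-v^3/24 + v/2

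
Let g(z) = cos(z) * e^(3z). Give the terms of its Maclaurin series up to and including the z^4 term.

Write out both Maclaurin series and multiply, keeping only the needed powers.
g(0) = 1
g′(0) = 3
g′′(0) = 8
g′′′(0) = 18
g^(4)(0) = 28
Then c_k = g^(k)(0)/k! gives each Taylor coefficient.

7*z^4/6 + 3*z^3 + 4*z^2 + 3*z + 1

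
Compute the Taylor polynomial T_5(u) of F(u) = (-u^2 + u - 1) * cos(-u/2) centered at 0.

u^5/384 + 47*u^4/384 - u^3/8 - 7*u^2/8 + u - 1

Multiply each power in the prefactor through the base expansion.
[u^0] = -1;  [u^1] = 1;  [u^2] = -7/8;  [u^3] = -1/8;  [u^4] = 47/384;  [u^5] = 1/384.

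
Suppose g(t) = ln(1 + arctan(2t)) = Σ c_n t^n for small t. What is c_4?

4/3

Plug the Maclaurin series of the inner function into that of the outer and collect terms.
[t^0] = 0;  [t^1] = 2;  [t^2] = -2;  [t^3] = 0;  [t^4] = 4/3.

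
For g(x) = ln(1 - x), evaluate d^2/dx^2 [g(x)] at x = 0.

Use the known series and substitute for the argument.
The coefficient of x^2 in the expansion is -1/2, so g′′(0) = 2! * (-1/2) = -1.

-1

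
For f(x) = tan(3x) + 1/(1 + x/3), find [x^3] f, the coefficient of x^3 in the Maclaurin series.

Add the two expansions coefficient-wise.
f(0) = 1
f′(0) = 8/3
f′′(0) = 2/9
f′′′(0) = 484/9
The Taylor polynomial is Σ f^(k)(0)/k! · x^k.

242/27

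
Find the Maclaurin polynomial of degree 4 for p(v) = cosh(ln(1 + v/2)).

Let u equal the inner series; expand the outer function in u and truncate.
p(0) = 1
p′(0) = 0
p′′(0) = 1/4
p′′′(0) = -3/8
p^(4)(0) = 3/4
Dividing each by k! gives the coefficients c_0, ..., c_4.

v^4/32 - v^3/16 + v^2/8 + 1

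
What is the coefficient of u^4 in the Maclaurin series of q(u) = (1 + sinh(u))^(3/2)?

Compose series: expand the inner function first, then feed it into the outer expansion.
[u^0] = 1;  [u^1] = 3/2;  [u^2] = 3/8;  [u^3] = 3/16;  [u^4] = 19/128.

19/128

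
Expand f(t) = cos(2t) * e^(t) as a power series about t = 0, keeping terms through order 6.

Take the Cauchy product of the two expansions.
[t^0] = 1;  [t^1] = 1;  [t^2] = -3/2;  [t^3] = -11/6;  [t^4] = -7/24;  [t^5] = 41/120;  [t^6] = 13/80.

13*t^6/80 + 41*t^5/120 - 7*t^4/24 - 11*t^3/6 - 3*t^2/2 + t + 1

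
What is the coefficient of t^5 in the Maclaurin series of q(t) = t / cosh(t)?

Divide the numerator series by the denominator series (power-series long division).
[t^0] = 0;  [t^1] = 1;  [t^2] = 0;  [t^3] = -1/2;  [t^4] = 0;  [t^5] = 5/24.

5/24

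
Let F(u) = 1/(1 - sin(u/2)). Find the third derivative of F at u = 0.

Substitute the inner expansion into the outer series and collect powers.
The coefficient of u^3 in the expansion is 5/48, so F′′′(0) = 3! * (5/48) = 5/8.

5/8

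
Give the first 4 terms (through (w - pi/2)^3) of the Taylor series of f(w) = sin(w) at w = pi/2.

1 - (w - pi/2)^2/2

f(pi/2) = 1
f′(pi/2) = 0
f′′(pi/2) = -1
f′′′(pi/2) = 0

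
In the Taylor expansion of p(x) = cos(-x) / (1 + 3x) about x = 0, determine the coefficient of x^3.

-51/2

Write out both Maclaurin series and multiply, keeping only the needed powers.
p(0) = 1
p′(0) = -3
p′′(0) = 17
p′′′(0) = -153
The Taylor polynomial is Σ p^(k)(0)/k! · x^k.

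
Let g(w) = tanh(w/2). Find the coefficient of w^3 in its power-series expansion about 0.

[w^0] = 0;  [w^1] = 1/2;  [w^2] = 0;  [w^3] = -1/24.

-1/24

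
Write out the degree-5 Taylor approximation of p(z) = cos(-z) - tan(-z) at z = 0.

Combine the two series term by term.
[z^0] = 1;  [z^1] = 1;  [z^2] = -1/2;  [z^3] = 1/3;  [z^4] = 1/24;  [z^5] = 2/15.

2*z^5/15 + z^4/24 + z^3/3 - z^2/2 + z + 1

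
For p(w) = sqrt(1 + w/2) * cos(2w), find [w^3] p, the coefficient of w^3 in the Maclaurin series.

-63/128

Take the Cauchy product of the two expansions.
p(0) = 1
p′(0) = 1/4
p′′(0) = -65/16
p′′′(0) = -189/64
So c_3 = p′′′(0)/3! = -63/128.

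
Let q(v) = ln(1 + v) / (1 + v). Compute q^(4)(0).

-50

Multiply the two series term by term and collect like powers.
The coefficient of v^4 in the expansion is -25/12, so q^(4)(0) = 4! * (-25/12) = -50.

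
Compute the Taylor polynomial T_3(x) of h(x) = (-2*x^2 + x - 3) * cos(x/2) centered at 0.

-x^3/8 - 13*x^2/8 + x - 3

Shift and add copies of the series according to the polynomial's terms.
[x^0] = -3;  [x^1] = 1;  [x^2] = -13/8;  [x^3] = -1/8.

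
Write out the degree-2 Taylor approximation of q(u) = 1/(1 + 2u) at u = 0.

4*u^2 - 2*u + 1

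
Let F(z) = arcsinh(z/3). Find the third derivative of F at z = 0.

The coefficient of z^3 in the expansion is -1/162, so F′′′(0) = 3! * (-1/162) = -1/27.

-1/27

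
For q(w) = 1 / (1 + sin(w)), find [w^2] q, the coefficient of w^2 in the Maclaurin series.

Write 1/(1+u) = 1 - u + u^2 - u^3 + ... and substitute the series for u.
q(0) = 1
q′(0) = -1
q′′(0) = 2

1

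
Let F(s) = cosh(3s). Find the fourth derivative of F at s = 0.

81

Apply the Taylor formula c_k = f^(k)(a)/k!.
From the series, [s^4] F = 27/8; multiply by 4! = 24 to get 81.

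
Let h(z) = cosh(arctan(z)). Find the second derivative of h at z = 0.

Compose series: expand the inner function first, then feed it into the outer expansion.
From the series, [z^2] h = 1/2; multiply by 2! = 2 to get 1.

1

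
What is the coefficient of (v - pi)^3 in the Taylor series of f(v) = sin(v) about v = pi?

1/6

f(pi) = 0
f′(pi) = -1
f′′(pi) = 0
f′′′(pi) = 1
The Taylor polynomial is Σ f^(k)(pi)/k! · (v - pi)^k.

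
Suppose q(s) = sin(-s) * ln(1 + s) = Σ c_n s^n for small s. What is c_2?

-1

Write out both Maclaurin series and multiply, keeping only the needed powers.
q(0) = 0
q′(0) = 0
q′′(0) = -2
The Taylor polynomial is Σ q^(k)(0)/k! · s^k.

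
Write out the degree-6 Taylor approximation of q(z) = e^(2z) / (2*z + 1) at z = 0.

212*z^6/9 - 176*z^5/15 + 6*z^4 - 8*z^3/3 + 2*z^2 + 1

Multiply the numerator's expansion by the denominator's geometric series.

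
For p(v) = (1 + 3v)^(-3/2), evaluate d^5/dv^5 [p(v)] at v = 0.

-2525985/32

From the series, [v^5] p = -168399/256; multiply by 5! = 120 to get -2525985/32.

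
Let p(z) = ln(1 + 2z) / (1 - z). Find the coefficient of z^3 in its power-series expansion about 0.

Multiply the numerator's expansion by the denominator's geometric series.

8/3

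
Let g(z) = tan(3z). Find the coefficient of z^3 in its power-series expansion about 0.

9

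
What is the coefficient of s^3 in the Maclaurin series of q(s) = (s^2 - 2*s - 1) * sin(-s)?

-7/6

Multiply each power in the prefactor through the base expansion.
[s^0] = 0;  [s^1] = 1;  [s^2] = 2;  [s^3] = -7/6.
So c_3 = q′′′(0)/3! = -7/6.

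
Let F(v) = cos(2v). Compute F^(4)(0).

16

The coefficient of v^4 in the expansion is 2/3, so F^(4)(0) = 4! * (2/3) = 16.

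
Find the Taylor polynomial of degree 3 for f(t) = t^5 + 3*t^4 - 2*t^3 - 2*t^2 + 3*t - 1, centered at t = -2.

14*(t + 2)^3 + 2*(t + 2)^2 - 29*(t + 2) + 17

[(t + 2)^0] = 17;  [(t + 2)^1] = -29;  [(t + 2)^2] = 2;  [(t + 2)^3] = 14.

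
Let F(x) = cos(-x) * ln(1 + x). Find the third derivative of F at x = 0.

-1

Multiply the two series term by term and collect like powers.
The coefficient of x^3 in the expansion is -1/6, so F′′′(0) = 3! * (-1/6) = -1.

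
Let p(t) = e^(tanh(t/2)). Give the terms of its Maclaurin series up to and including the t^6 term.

97*t^6/46080 - t^5/1280 - 7*t^4/384 - t^3/48 + t^2/8 + t/2 + 1

Let u equal the inner series; expand the outer function in u and truncate.
p(0) = 1
p′(0) = 1/2
p′′(0) = 1/4
p′′′(0) = -1/8
p^(4)(0) = -7/16
p^(5)(0) = -3/32
p^(6)(0) = 97/64
Dividing each by k! gives the coefficients c_0, ..., c_6.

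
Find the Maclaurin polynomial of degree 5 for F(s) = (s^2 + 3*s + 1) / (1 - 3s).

513*s^5 + 171*s^4 + 57*s^3 + 19*s^2 + 6*s + 1

Distribute the polynomial across the series and collect like powers.
[s^0] = 1;  [s^1] = 6;  [s^2] = 19;  [s^3] = 57;  [s^4] = 171;  [s^5] = 513.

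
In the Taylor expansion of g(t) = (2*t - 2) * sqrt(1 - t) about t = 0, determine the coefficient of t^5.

Multiply each power in the prefactor through the base expansion.
g(0) = -2
g′(0) = 3
g′′(0) = -3/2
g′′′(0) = -3/4
g^(4)(0) = -9/8
g^(5)(0) = -45/16
Dividing each by k! gives the coefficients c_0, ..., c_5.

-3/128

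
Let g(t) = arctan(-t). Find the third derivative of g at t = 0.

2

The coefficient of t^3 in the expansion is 1/3, so g′′′(0) = 3! * (1/3) = 2.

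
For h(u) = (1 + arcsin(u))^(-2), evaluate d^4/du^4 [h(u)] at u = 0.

Substitute the inner expansion into the outer series and collect powers.
From the series, [u^4] h = 6; multiply by 4! = 24 to get 144.

144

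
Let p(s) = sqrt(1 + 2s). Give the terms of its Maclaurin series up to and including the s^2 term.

-s^2/2 + s + 1

p(0) = 1
p′(0) = 1
p′′(0) = -1
Dividing each by k! gives the coefficients c_0, ..., c_2.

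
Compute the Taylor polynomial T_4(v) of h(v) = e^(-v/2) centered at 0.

v^4/384 - v^3/48 + v^2/8 - v/2 + 1

h(0) = 1
h′(0) = -1/2
h′′(0) = 1/4
h′′′(0) = -1/8
h^(4)(0) = 1/16
Dividing each by k! gives the coefficients c_0, ..., c_4.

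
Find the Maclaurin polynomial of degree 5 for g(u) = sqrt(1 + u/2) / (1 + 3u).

Expand each factor separately, then convolve coefficients.
[u^0] = 1;  [u^1] = -11/4;  [u^2] = 263/32;  [u^3] = -3155/128;  [u^4] = 151435/2048;  [u^5] = -1817213/8192.

-1817213*u^5/8192 + 151435*u^4/2048 - 3155*u^3/128 + 263*u^2/32 - 11*u/4 + 1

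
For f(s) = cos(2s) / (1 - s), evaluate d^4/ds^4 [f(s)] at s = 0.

-8

Write out both Maclaurin series and multiply, keeping only the needed powers.
From the series, [s^4] f = -1/3; multiply by 4! = 24 to get -8.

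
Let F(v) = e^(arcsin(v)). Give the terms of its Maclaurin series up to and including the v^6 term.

17*v^6/144 + v^5/6 + 5*v^4/24 + v^3/3 + v^2/2 + v + 1

Compose series: expand the inner function first, then feed it into the outer expansion.
F(0) = 1
F′(0) = 1
F′′(0) = 1
F′′′(0) = 2
F^(4)(0) = 5
F^(5)(0) = 20
F^(6)(0) = 85
Then c_k = F^(k)(0)/k! gives each Taylor coefficient.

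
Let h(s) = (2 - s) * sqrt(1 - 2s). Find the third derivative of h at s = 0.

-3

Distribute the polynomial across the series and collect like powers.
The coefficient of s^3 in the expansion is -1/2, so h′′′(0) = 3! * (-1/2) = -3.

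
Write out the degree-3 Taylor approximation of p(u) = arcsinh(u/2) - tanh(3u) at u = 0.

Combine the two series term by term.
p(0) = 0
p′(0) = -5/2
p′′(0) = 0
p′′′(0) = 431/8
The Taylor polynomial is Σ p^(k)(0)/k! · u^k.

431*u^3/48 - 5*u/2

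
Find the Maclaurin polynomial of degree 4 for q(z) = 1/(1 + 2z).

16*z^4 - 8*z^3 + 4*z^2 - 2*z + 1

q(0) = 1
q′(0) = -2
q′′(0) = 8
q′′′(0) = -48
q^(4)(0) = 384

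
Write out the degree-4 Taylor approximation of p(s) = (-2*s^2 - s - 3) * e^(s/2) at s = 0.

-107*s^4/384 - 19*s^3/16 - 23*s^2/8 - 5*s/2 - 3

Shift and add copies of the series according to the polynomial's terms.
p(0) = -3
p′(0) = -5/2
p′′(0) = -23/4
p′′′(0) = -57/8
p^(4)(0) = -107/16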